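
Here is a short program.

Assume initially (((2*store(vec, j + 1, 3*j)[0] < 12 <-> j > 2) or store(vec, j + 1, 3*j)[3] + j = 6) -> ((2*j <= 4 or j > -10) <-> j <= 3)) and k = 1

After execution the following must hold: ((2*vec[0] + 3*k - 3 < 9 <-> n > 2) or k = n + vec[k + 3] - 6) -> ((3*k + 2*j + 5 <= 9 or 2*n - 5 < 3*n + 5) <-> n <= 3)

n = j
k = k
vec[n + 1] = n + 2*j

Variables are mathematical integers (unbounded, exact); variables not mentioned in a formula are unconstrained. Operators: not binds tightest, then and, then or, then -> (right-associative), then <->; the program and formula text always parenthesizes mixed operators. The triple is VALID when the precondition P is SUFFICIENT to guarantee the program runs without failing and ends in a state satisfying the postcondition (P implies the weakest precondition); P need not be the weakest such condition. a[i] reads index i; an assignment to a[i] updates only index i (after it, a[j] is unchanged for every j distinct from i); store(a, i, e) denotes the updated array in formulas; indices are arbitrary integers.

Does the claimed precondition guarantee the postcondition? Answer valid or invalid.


Working backward. After the program, the postcondition ((2*vec[0] + 3*k - 3 < 9 <-> n > 2) or k = n + vec[k + 3] - 6) -> ((3*k + 2*j + 5 <= 9 or 2*n - 5 < 3*n + 5) <-> n <= 3) must hold; in canonical form it is ((2*vec[0] + 3*k < 12 <-> n > 2) or k = vec[k + 3] + n - 6) -> ((2*j + 3*k <= 4 or n > -10) <-> n <= 3).
Before vec[n + 1] := n + 2*j: ((2*store(vec, n + 1, 2*j + n)[0] + 3*k < 12 <-> n > 2) or k = store(vec, n + 1, 2*j + n)[k + 3] + n - 6) -> ((2*j + 3*k <= 4 or n > -10) <-> n <= 3)
Before k := k: ((2*store(vec, n + 1, 2*j + n)[0] + 3*k < 12 <-> n > 2) or k = store(vec, n + 1, 2*j + n)[k + 3] + n - 6) -> ((2*j + 3*k <= 4 or n > -10) <-> n <= 3)
Before n := j: ((2*store(vec, j + 1, 3*j)[0] + 3*k < 12 <-> j > 2) or k = store(vec, j + 1, 3*j)[k + 3] + j - 6) -> ((2*j + 3*k <= 4 or j > -10) <-> j <= 3)
The weakest precondition is ((2*store(vec, j + 1, 3*j)[0] + 3*k < 12 <-> j > 2) or k = store(vec, j + 1, 3*j)[k + 3] + j - 6) -> ((2*j + 3*k <= 4 or j > -10) <-> j <= 3).
Check whether (((2*store(vec, j + 1, 3*j)[0] < 12 <-> j > 2) or store(vec, j + 1, 3*j)[3] + j = 6) -> ((2*j <= 4 or j > -10) <-> j <= 3)) and k = 1 implies it.
Countermodel: at the initial state j = 11798, k = 1, vec = {[0] = 6, [3] = -30152, [4] = -11791, [11799] = 2, elsewhere 2}, the precondition holds but the weakest precondition fails.
Answer: invalid


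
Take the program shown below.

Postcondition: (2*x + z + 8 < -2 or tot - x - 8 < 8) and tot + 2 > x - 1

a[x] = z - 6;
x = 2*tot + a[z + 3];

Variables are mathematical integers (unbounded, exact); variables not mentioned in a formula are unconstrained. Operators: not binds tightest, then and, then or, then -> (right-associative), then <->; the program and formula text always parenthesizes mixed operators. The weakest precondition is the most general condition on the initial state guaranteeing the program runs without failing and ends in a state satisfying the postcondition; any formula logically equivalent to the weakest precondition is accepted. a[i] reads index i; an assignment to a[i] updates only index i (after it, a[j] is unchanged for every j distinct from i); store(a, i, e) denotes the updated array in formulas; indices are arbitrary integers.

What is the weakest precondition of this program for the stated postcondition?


Working backward. After the program, the postcondition (2*x + z + 8 < -2 or tot - x - 8 < 8) and tot + 2 > x - 1 must hold; in canonical form it is (2*x + z < -10 or tot < x + 16) and tot > x - 3.
Before x := 2*tot + a[z + 3]: (2*a[z + 3] + 4*tot + z < -10 or a[z + 3] + tot > -16) and a[z + 3] + tot < 3
Before a[x] := z - 6: (2*store(a, x, z - 6)[z + 3] + 4*tot + z < -10 or store(a, x, z - 6)[z + 3] + tot > -16) and store(a, x, z - 6)[z + 3] + tot < 3
Answer: WP = (2*store(a, x, z - 6)[z + 3] + 4*tot + z < -10 or store(a, x, z - 6)[z + 3] + tot > -16) and store(a, x, z - 6)[z + 3] + tot < 3


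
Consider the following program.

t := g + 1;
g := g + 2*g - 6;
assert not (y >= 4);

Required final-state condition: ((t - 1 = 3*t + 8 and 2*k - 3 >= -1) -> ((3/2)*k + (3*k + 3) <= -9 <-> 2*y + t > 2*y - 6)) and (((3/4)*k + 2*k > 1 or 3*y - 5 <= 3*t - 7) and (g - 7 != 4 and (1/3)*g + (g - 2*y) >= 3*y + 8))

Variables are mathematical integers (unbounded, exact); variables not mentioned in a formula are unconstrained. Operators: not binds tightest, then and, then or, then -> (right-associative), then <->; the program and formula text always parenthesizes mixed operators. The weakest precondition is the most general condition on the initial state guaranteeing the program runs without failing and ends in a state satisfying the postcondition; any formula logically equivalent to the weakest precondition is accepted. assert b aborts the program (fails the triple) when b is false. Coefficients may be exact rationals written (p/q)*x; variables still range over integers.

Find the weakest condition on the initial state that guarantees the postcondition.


Working backward. After the program, the postcondition ((t - 1 = 3*t + 8 and 2*k - 3 >= -1) -> ((3/2)*k + (3*k + 3) <= -9 <-> 2*y + t > 2*y - 6)) and (((3/4)*k + 2*k > 1 or 3*y - 5 <= 3*t - 7) and (g - 7 != 4 and (1/3)*g + (g - 2*y) >= 3*y + 8)) must hold; in canonical form it is ((2*t = -9 and 2*k >= 2) -> ((9/2)*k <= -12 <-> t > -6)) and ((11/4)*k > 1 or 3*y <= 3*t - 2) and g != 11 and (4/3)*g >= 5*y + 8.
Before assert not (y >= 4): (not (y >= 4)) and ((2*t = -9 and 2*k >= 2) -> ((9/2)*k <= -12 <-> t > -6)) and ((11/4)*k > 1 or 3*y <= 3*t - 2) and g != 11 and (4/3)*g >= 5*y + 8
Before g := g + 2*g - 6: (not (y >= 4)) and ((2*t = -9 and 2*k >= 2) -> ((9/2)*k <= -12 <-> t > -6)) and ((11/4)*k > 1 or 3*y <= 3*t - 2) and 3*g != 17 and 4*g >= 5*y + 16
Before t := g + 1: (not (y >= 4)) and ((2*g = -11 and 2*k >= 2) -> ((9/2)*k <= -12 <-> g > -7)) and ((11/4)*k > 1 or 3*y <= 3*g + 1) and 3*g != 17 and 4*g >= 5*y + 16
Answer: WP = (not (y >= 4)) and ((2*g = -11 and 2*k >= 2) -> ((9/2)*k <= -12 <-> g > -7)) and ((11/4)*k > 1 or 3*y <= 3*g + 1) and 3*g != 17 and 4*g >= 5*y + 16


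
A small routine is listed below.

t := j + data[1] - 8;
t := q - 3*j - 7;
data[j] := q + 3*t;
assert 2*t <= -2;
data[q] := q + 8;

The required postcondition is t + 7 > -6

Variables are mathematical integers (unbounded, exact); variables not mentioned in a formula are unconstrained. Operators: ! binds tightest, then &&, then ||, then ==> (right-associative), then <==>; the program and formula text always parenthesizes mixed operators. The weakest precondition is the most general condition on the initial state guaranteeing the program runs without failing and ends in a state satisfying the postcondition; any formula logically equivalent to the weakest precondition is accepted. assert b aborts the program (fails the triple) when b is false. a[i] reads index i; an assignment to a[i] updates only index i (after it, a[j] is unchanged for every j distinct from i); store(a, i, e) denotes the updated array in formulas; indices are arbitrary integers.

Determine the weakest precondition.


Working backward. After the program, the postcondition t + 7 > -6 must hold; in canonical form it is t > -13.
Before data[q] := q + 8: t > -13
Before assert 2*t <= -2: 2*t <= -2 && t > -13
Before data[j] := q + 3*t: 2*t <= -2 && t > -13
Before t := q - 3*j - 7: 2*q <= 6*j + 12 && q > 3*j - 6
Before t := j + data[1] - 8: 2*q <= 6*j + 12 && q > 3*j - 6
Answer: WP = 2*q <= 6*j + 12 && q > 3*j - 6


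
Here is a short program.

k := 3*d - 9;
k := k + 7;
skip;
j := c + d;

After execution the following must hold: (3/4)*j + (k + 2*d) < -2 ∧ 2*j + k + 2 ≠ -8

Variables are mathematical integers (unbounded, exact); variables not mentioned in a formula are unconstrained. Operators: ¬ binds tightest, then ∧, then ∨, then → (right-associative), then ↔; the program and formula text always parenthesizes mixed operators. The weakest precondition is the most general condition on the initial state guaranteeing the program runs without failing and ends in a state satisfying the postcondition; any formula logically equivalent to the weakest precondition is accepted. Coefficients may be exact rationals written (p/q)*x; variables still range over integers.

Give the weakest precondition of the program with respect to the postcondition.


Working backward. After the program, the postcondition (3/4)*j + (k + 2*d) < -2 ∧ 2*j + k + 2 ≠ -8 must hold; in canonical form it is 2*d + (3/4)*j + k < -2 ∧ 2*j + k ≠ -10.
Before j := c + d: (3/4)*c + (11/4)*d + k < -2 ∧ 2*c + 2*d + k ≠ -10
Before skip: (3/4)*c + (11/4)*d + k < -2 ∧ 2*c + 2*d + k ≠ -10
Before k := k + 7: (3/4)*c + (11/4)*d + k < -9 ∧ 2*c + 2*d + k ≠ -17
Before k := 3*d - 9: (3/4)*c + (23/4)*d < 0 ∧ 2*c + 5*d ≠ -8
Answer: WP = (3/4)*c + (23/4)*d < 0 ∧ 2*c + 5*d ≠ -8


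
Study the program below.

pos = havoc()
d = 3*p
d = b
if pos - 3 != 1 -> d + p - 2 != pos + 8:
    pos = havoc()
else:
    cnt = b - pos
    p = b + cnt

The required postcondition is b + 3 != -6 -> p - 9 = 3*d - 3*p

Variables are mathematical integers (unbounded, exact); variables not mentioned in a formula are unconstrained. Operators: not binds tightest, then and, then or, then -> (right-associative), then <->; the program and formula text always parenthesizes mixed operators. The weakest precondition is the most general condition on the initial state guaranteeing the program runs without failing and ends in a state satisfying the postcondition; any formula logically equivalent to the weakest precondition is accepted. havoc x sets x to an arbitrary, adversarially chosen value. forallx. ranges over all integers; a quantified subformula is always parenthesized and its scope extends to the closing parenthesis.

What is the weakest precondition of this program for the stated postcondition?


Working backward. After the program, the postcondition b + 3 != -6 -> p - 9 = 3*d - 3*p must hold; in canonical form it is b != -9 -> 4*p = 3*d + 9.
Then branch requires b != -9 -> 4*p = 3*d + 9; else branch requires b != -9 -> 8*b = 3*d + 4*pos + 9.
Before the if: ((pos != 4 -> d + p != pos + 10) -> (b != -9 -> 4*p = 3*d + 9)) and ((not (pos != 4 -> d + p != pos + 10)) -> (b != -9 -> 8*b = 3*d + 4*pos + 9))
Before d := b: ((pos != 4 -> b + p != pos + 10) -> (b != -9 -> 4*p = 3*b + 9)) and ((not (pos != 4 -> b + p != pos + 10)) -> (b != -9 -> 5*b = 4*pos + 9))
Before d := 3*p: ((pos != 4 -> b + p != pos + 10) -> (b != -9 -> 4*p = 3*b + 9)) and ((not (pos != 4 -> b + p != pos + 10)) -> (b != -9 -> 5*b = 4*pos + 9))
Before havoc pos: forall pos_1. (((pos_1 != 4 -> b + p != pos_1 + 10) -> (b != -9 -> 4*p = 3*b + 9)) and ((not (pos_1 != 4 -> b + p != pos_1 + 10)) -> (b != -9 -> 5*b = 4*pos_1 + 9)))
Answer: WP = forall pos_1. (((pos_1 != 4 -> b + p != pos_1 + 10) -> (b != -9 -> 4*p = 3*b + 9)) and ((not (pos_1 != 4 -> b + p != pos_1 + 10)) -> (b != -9 -> 5*b = 4*pos_1 + 9)))


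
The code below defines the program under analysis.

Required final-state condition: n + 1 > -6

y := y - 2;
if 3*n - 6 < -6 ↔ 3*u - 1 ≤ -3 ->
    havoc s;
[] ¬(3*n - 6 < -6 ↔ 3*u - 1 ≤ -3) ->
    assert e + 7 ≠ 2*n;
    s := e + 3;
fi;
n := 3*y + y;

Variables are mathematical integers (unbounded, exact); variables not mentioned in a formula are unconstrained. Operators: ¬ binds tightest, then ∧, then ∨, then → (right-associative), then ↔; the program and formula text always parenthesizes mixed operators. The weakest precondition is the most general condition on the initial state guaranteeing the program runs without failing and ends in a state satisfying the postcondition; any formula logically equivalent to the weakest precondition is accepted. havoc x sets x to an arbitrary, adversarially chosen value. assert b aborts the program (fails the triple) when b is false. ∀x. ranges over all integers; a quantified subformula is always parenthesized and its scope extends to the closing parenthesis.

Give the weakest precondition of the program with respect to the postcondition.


Working backward. After the program, the postcondition n + 1 > -6 must hold; in canonical form it is n > -7.
Before n := 3*y + y: 4*y > -7
Then branch requires 4*y > -7; else branch requires e ≠ 2*n - 7 ∧ 4*y > -7.
Before the if: ((3*n < 0 ↔ 3*u ≤ -2) → 4*y > -7) ∧ ((¬(3*n < 0 ↔ 3*u ≤ -2)) → (e ≠ 2*n - 7 ∧ 4*y > -7))
Before y := y - 2: ((3*n < 0 ↔ 3*u ≤ -2) → 4*y > 1) ∧ ((¬(3*n < 0 ↔ 3*u ≤ -2)) → (e ≠ 2*n - 7 ∧ 4*y > 1))
Answer: WP = ((3*n < 0 ↔ 3*u ≤ -2) → 4*y > 1) ∧ ((¬(3*n < 0 ↔ 3*u ≤ -2)) → (e ≠ 2*n - 7 ∧ 4*y > 1))


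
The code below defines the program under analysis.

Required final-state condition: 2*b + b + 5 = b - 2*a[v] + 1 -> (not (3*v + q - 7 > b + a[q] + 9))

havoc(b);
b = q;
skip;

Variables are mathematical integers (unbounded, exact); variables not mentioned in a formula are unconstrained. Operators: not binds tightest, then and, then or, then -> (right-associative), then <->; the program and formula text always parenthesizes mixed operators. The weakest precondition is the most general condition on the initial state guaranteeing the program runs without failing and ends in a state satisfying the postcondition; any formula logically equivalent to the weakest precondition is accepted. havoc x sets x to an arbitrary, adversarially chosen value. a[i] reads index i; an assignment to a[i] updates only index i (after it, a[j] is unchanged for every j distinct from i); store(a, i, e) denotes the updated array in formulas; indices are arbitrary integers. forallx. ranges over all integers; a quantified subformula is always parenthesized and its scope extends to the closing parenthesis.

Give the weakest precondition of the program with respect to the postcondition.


Working backward. After the program, the postcondition 2*b + b + 5 = b - 2*a[v] + 1 -> (not (3*v + q - 7 > b + a[q] + 9)) must hold; in canonical form it is 2*a[v] + 2*b = -4 -> (not (q + 3*v > a[q] + b + 16)).
Before skip: 2*a[v] + 2*b = -4 -> (not (q + 3*v > a[q] + b + 16))
Before b := q: 2*a[v] + 2*q = -4 -> (not (3*v > a[q] + 16))
Before havoc b: 2*a[v] + 2*q = -4 -> (not (3*v > a[q] + 16))
Answer: WP = 2*a[v] + 2*q = -4 -> (not (3*v > a[q] + 16))


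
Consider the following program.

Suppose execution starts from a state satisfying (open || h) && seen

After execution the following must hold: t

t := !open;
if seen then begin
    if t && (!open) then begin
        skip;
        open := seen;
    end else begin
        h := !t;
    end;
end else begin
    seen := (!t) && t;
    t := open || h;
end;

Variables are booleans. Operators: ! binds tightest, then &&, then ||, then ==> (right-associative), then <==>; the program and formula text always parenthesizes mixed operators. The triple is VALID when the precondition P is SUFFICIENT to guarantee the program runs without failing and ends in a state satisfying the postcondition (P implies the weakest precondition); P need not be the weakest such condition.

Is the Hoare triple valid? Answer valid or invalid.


Working backward. After the program, t must hold.
Then branch requires ((t && (!open)) ==> t) && ((!(t && (!open))) ==> t); else branch requires open || h.
Before the if: (seen ==> (((t && (!open)) ==> t) && ((!(t && (!open))) ==> t))) && ((!seen) ==> (open || h))
Before t := !open: (seen ==> (open ==> (!open))) && ((!seen) ==> (open || h))
The weakest precondition is (seen ==> (open ==> (!open))) && ((!seen) ==> (open || h)).
Check whether (open || h) && seen implies it.
Countermodel: at the initial state h = false, open = true, seen = true, the precondition holds but the weakest precondition fails.
Answer: invalid


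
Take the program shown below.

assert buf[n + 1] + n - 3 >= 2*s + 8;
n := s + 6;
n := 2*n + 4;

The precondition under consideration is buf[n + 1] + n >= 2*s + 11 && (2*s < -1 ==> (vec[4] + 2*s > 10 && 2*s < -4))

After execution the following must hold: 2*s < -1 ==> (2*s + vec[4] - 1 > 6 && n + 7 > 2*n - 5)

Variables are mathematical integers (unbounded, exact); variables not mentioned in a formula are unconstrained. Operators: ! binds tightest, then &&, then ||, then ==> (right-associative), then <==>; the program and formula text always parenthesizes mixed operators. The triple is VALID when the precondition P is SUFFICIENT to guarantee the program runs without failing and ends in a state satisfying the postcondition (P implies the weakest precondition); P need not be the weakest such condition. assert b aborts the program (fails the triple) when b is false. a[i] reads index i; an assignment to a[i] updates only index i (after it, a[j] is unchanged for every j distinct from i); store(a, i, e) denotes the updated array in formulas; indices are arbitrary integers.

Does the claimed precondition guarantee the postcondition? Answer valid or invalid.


Working backward. After the program, the postcondition 2*s < -1 ==> (2*s + vec[4] - 1 > 6 && n + 7 > 2*n - 5) must hold; in canonical form it is 2*s < -1 ==> (vec[4] + 2*s > 7 && n < 12).
Before n := 2*n + 4: 2*s < -1 ==> (vec[4] + 2*s > 7 && 2*n < 8)
Before n := s + 6: 2*s < -1 ==> (vec[4] + 2*s > 7 && 2*s < -4)
Before assert buf[n + 1] + n - 3 >= 2*s + 8: buf[n + 1] + n >= 2*s + 11 && (2*s < -1 ==> (vec[4] + 2*s > 7 && 2*s < -4))
The weakest precondition is buf[n + 1] + n >= 2*s + 11 && (2*s < -1 ==> (vec[4] + 2*s > 7 && 2*s < -4)).
Check whether buf[n + 1] + n >= 2*s + 11 && (2*s < -1 ==> (vec[4] + 2*s > 10 && 2*s < -4)) implies it.
Every state satisfying the precondition satisfies the weakest precondition: the implication holds.
Answer: valid


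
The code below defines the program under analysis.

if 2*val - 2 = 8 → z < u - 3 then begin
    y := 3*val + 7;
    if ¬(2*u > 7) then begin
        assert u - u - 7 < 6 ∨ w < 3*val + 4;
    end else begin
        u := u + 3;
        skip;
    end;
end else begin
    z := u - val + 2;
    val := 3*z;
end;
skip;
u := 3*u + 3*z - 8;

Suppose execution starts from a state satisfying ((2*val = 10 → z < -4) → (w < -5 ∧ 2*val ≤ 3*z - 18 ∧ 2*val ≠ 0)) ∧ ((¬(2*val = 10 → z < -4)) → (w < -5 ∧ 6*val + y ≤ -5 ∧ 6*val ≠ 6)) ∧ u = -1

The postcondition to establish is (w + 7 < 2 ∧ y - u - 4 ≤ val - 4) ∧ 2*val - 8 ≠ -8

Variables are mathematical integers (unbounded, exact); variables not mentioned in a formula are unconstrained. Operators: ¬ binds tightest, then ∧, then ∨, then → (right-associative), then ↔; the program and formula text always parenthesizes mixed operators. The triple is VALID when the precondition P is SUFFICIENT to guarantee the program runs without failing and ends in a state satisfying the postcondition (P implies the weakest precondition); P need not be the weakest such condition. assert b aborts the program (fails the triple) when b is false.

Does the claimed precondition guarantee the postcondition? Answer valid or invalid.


Working backward. After the program, the postcondition (w + 7 < 2 ∧ y - u - 4 ≤ val - 4) ∧ 2*val - 8 ≠ -8 must hold; in canonical form it is w < -5 ∧ y ≤ u + val ∧ 2*val ≠ 0.
Before u := 3*u + 3*z - 8: w < -5 ∧ y ≤ 3*u + val + 3*z - 8 ∧ 2*val ≠ 0
Before skip: w < -5 ∧ y ≤ 3*u + val + 3*z - 8 ∧ 2*val ≠ 0
Then branch requires ((¬(2*u > 7)) → (w < -5 ∧ 2*val ≤ 3*u + 3*z - 15 ∧ 2*val ≠ 0)) ∧ (2*u > 7 → (w < -5 ∧ 2*val ≤ 3*u + 3*z - 6 ∧ 2*val ≠ 0)); else branch requires w < -5 ∧ 6*val + y ≤ 9*u + 4 ∧ 6*u ≠ 6*val - 12.
Before the if: ((2*val = 10 → z < u - 3) → (((¬(2*u > 7)) → (w < -5 ∧ 2*val ≤ 3*u + 3*z - 15 ∧ 2*val ≠ 0)) ∧ (2*u > 7 → (w < -5 ∧ 2*val ≤ 3*u + 3*z - 6 ∧ 2*val ≠ 0)))) ∧ ((¬(2*val = 10 → z < u - 3)) → (w < -5 ∧ 6*val + y ≤ 9*u + 4 ∧ 6*u ≠ 6*val - 12))
The weakest precondition is ((2*val = 10 → z < u - 3) → (((¬(2*u > 7)) → (w < -5 ∧ 2*val ≤ 3*u + 3*z - 15 ∧ 2*val ≠ 0)) ∧ (2*u > 7 → (w < -5 ∧ 2*val ≤ 3*u + 3*z - 6 ∧ 2*val ≠ 0)))) ∧ ((¬(2*val = 10 → z < u - 3)) → (w < -5 ∧ 6*val + y ≤ 9*u + 4 ∧ 6*u ≠ 6*val - 12)).
Check whether ((2*val = 10 → z < -4) → (w < -5 ∧ 2*val ≤ 3*z - 18 ∧ 2*val ≠ 0)) ∧ ((¬(2*val = 10 → z < -4)) → (w < -5 ∧ 6*val + y ≤ -5 ∧ 6*val ≠ 6)) ∧ u = -1 implies it.
Every state satisfying the precondition satisfies the weakest precondition: the implication holds.
Answer: valid


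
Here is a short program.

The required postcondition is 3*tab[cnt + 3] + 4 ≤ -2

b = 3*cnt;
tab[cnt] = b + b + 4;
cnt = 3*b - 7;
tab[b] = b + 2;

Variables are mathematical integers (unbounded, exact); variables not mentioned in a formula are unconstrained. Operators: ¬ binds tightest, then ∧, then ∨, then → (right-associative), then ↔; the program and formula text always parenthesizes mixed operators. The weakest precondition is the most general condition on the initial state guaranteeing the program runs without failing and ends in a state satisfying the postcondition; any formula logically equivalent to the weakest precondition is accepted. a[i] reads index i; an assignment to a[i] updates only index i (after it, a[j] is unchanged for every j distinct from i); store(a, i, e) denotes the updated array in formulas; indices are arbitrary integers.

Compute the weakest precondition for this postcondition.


Working backward. After the program, the postcondition 3*tab[cnt + 3] + 4 ≤ -2 must hold; in canonical form it is 3*tab[cnt + 3] ≤ -6.
Before tab[b] := b + 2: 3*store(tab, b, b + 2)[cnt + 3] ≤ -6
Before cnt := 3*b - 7: 3*store(tab, b, b + 2)[3*b - 4] ≤ -6
Before tab[cnt] := b + b + 4: 3*store(store(tab, cnt, 2*b + 4), b, b + 2)[3*b - 4] ≤ -6
Before b := 3*cnt: 3*store(store(tab, cnt, 6*cnt + 4), 3*cnt, 3*cnt + 2)[9*cnt - 4] ≤ -6
Answer: WP = 3*store(store(tab, cnt, 6*cnt + 4), 3*cnt, 3*cnt + 2)[9*cnt - 4] ≤ -6


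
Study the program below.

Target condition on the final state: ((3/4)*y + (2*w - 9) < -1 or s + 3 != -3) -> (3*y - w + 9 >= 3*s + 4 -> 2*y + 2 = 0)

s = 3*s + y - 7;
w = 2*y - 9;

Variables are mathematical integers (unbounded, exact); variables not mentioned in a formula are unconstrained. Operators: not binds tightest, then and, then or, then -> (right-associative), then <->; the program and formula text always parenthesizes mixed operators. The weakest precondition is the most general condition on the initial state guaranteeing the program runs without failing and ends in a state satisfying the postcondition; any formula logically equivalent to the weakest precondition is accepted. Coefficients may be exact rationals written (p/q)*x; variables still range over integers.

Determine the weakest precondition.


Working backward. After the program, the postcondition ((3/4)*y + (2*w - 9) < -1 or s + 3 != -3) -> (3*y - w + 9 >= 3*s + 4 -> 2*y + 2 = 0) must hold; in canonical form it is (2*w + (3/4)*y < 8 or s != -6) -> (3*y >= 3*s + w - 5 -> 2*y = -2).
Before w := 2*y - 9: ((19/4)*y < 26 or s != -6) -> (y >= 3*s - 14 -> 2*y = -2)
Before s := 3*s + y - 7: ((19/4)*y < 26 or 3*s + y != 1) -> (9*s + 2*y <= 35 -> 2*y = -2)
Answer: WP = ((19/4)*y < 26 or 3*s + y != 1) -> (9*s + 2*y <= 35 -> 2*y = -2)


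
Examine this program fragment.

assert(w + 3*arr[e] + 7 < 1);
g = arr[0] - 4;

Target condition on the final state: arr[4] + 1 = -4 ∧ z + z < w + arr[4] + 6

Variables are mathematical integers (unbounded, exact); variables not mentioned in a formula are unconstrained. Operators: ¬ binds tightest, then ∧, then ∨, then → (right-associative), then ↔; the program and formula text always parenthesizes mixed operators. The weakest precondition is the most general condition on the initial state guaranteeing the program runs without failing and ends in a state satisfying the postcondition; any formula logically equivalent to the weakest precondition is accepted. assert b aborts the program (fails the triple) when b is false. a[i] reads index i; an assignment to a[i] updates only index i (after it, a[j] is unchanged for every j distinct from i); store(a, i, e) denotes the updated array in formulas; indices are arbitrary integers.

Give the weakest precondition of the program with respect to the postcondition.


Working backward. After the program, the postcondition arr[4] + 1 = -4 ∧ z + z < w + arr[4] + 6 must hold; in canonical form it is arr[4] = -5 ∧ 2*z < arr[4] + w + 6.
Before g := arr[0] - 4: arr[4] = -5 ∧ 2*z < arr[4] + w + 6
Before assert w + 3*arr[e] + 7 < 1: 3*arr[e] + w < -6 ∧ arr[4] = -5 ∧ 2*z < arr[4] + w + 6
Answer: WP = 3*arr[e] + w < -6 ∧ arr[4] = -5 ∧ 2*z < arr[4] + w + 6


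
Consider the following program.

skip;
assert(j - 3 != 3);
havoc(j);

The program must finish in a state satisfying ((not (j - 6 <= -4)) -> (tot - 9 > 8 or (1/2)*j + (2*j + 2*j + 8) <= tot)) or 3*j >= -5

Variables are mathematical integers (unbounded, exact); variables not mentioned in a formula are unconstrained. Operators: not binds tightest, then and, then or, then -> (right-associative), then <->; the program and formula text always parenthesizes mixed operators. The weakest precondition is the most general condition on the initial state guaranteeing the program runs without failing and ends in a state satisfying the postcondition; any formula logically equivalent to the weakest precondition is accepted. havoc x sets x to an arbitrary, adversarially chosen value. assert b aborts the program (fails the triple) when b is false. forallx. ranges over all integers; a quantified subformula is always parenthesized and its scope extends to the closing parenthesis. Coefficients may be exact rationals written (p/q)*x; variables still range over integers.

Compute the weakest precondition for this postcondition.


Working backward. After the program, the postcondition ((not (j - 6 <= -4)) -> (tot - 9 > 8 or (1/2)*j + (2*j + 2*j + 8) <= tot)) or 3*j >= -5 must hold; in canonical form it is ((not (j <= 2)) -> (tot > 17 or (9/2)*j <= tot - 8)) or 3*j >= -5.
Before havoc j: forall j_1. (((not (j_1 <= 2)) -> (tot > 17 or (9/2)*j_1 <= tot - 8)) or 3*j_1 >= -5)
Before assert j - 3 != 3: j != 6 and (forall j_1. (((not (j_1 <= 2)) -> (tot > 17 or (9/2)*j_1 <= tot - 8)) or 3*j_1 >= -5))
Before skip: j != 6 and (forall j_1. (((not (j_1 <= 2)) -> (tot > 17 or (9/2)*j_1 <= tot - 8)) or 3*j_1 >= -5))
Answer: WP = j != 6 and (forall j_1. (((not (j_1 <= 2)) -> (tot > 17 or (9/2)*j_1 <= tot - 8)) or 3*j_1 >= -5))


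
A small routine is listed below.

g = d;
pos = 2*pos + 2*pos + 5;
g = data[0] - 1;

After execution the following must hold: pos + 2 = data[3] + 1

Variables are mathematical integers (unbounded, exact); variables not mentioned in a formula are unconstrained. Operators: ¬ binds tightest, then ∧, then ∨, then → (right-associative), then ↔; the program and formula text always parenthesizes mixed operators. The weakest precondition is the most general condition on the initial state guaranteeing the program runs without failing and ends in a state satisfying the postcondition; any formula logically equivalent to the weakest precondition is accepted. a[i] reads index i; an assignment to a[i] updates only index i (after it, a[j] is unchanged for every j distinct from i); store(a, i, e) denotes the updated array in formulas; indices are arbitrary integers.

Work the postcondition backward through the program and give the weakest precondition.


Working backward. After the program, the postcondition pos + 2 = data[3] + 1 must hold; in canonical form it is pos = data[3] - 1.
Before g := data[0] - 1: pos = data[3] - 1
Before pos := 2*pos + 2*pos + 5: 4*pos = data[3] - 6
Before g := d: 4*pos = data[3] - 6
Answer: WP = 4*pos = data[3] - 6


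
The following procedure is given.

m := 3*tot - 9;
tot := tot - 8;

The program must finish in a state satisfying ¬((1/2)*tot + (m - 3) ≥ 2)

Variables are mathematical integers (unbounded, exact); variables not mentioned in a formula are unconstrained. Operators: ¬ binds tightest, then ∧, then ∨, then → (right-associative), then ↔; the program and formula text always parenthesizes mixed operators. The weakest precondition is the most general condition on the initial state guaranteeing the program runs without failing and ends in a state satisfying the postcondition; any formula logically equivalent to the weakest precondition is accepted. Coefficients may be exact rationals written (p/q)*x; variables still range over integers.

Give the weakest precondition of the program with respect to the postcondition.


Working backward. After the program, the postcondition ¬((1/2)*tot + (m - 3) ≥ 2) must hold; in canonical form it is ¬(m + (1/2)*tot ≥ 5).
Before tot := tot - 8: ¬(m + (1/2)*tot ≥ 9)
Before m := 3*tot - 9: ¬((7/2)*tot ≥ 18)
Answer: WP = ¬((7/2)*tot ≥ 18)


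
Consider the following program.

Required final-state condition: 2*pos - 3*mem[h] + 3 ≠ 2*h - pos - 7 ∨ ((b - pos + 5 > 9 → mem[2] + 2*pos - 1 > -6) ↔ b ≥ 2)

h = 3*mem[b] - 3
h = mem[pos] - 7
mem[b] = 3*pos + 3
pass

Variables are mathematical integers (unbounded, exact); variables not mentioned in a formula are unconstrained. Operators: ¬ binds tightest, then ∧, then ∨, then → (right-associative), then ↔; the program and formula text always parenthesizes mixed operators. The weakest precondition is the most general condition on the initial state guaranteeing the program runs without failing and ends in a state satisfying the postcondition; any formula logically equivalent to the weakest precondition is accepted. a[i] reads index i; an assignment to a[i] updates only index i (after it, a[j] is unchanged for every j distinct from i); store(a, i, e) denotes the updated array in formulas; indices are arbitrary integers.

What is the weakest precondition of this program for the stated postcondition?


Working backward. After the program, the postcondition 2*pos - 3*mem[h] + 3 ≠ 2*h - pos - 7 ∨ ((b - pos + 5 > 9 → mem[2] + 2*pos - 1 > -6) ↔ b ≥ 2) must hold; in canonical form it is 3*pos ≠ 3*mem[h] + 2*h - 10 ∨ ((b > pos + 4 → mem[2] + 2*pos > -5) ↔ b ≥ 2).
Before skip: 3*pos ≠ 3*mem[h] + 2*h - 10 ∨ ((b > pos + 4 → mem[2] + 2*pos > -5) ↔ b ≥ 2)
Before mem[b] := 3*pos + 3: 3*pos ≠ 3*store(mem, b, 3*pos + 3)[h] + 2*h - 10 ∨ ((b > pos + 4 → store(mem, b, 3*pos + 3)[2] + 2*pos > -5) ↔ b ≥ 2)
Before h := mem[pos] - 7: 3*pos ≠ 2*mem[pos] + 3*store(mem, b, 3*pos + 3)[mem[pos] - 7] - 24 ∨ ((b > pos + 4 → store(mem, b, 3*pos + 3)[2] + 2*pos > -5) ↔ b ≥ 2)
Before h := 3*mem[b] - 3: 3*pos ≠ 2*mem[pos] + 3*store(mem, b, 3*pos + 3)[mem[pos] - 7] - 24 ∨ ((b > pos + 4 → store(mem, b, 3*pos + 3)[2] + 2*pos > -5) ↔ b ≥ 2)
Answer: WP = 3*pos ≠ 2*mem[pos] + 3*store(mem, b, 3*pos + 3)[mem[pos] - 7] - 24 ∨ ((b > pos + 4 → store(mem, b, 3*pos + 3)[2] + 2*pos > -5) ↔ b ≥ 2)


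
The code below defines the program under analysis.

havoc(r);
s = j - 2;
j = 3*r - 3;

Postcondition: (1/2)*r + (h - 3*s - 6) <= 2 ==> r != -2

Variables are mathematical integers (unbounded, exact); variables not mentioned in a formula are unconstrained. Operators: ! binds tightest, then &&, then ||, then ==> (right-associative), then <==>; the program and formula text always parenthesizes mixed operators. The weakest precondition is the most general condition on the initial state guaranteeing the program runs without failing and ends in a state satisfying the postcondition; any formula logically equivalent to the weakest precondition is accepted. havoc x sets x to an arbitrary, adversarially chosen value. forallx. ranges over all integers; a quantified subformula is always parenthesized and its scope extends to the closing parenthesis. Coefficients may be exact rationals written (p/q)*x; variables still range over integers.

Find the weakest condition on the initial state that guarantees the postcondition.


Working backward. After the program, the postcondition (1/2)*r + (h - 3*s - 6) <= 2 ==> r != -2 must hold; in canonical form it is h + (1/2)*r <= 3*s + 8 ==> r != -2.
Before j := 3*r - 3: h + (1/2)*r <= 3*s + 8 ==> r != -2
Before s := j - 2: h + (1/2)*r <= 3*j + 2 ==> r != -2
Before havoc r: forall r_1. (h + (1/2)*r_1 <= 3*j + 2 ==> r_1 != -2)
Answer: WP = forall r_1. (h + (1/2)*r_1 <= 3*j + 2 ==> r_1 != -2)


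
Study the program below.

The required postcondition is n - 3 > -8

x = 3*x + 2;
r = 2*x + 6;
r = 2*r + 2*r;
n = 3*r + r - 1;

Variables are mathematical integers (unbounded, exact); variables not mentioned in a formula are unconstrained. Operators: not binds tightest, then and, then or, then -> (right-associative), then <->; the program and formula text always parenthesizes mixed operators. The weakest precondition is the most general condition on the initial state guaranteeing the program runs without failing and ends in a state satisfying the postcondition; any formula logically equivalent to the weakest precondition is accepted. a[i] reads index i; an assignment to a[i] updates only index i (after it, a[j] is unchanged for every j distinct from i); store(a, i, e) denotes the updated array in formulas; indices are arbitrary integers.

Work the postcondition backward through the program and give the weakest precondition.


Working backward. After the program, the postcondition n - 3 > -8 must hold; in canonical form it is n > -5.
Before n := 3*r + r - 1: 4*r > -4
Before r := 2*r + 2*r: 16*r > -4
Before r := 2*x + 6: 32*x > -100
Before x := 3*x + 2: 96*x > -164
Answer: WP = 96*x > -164


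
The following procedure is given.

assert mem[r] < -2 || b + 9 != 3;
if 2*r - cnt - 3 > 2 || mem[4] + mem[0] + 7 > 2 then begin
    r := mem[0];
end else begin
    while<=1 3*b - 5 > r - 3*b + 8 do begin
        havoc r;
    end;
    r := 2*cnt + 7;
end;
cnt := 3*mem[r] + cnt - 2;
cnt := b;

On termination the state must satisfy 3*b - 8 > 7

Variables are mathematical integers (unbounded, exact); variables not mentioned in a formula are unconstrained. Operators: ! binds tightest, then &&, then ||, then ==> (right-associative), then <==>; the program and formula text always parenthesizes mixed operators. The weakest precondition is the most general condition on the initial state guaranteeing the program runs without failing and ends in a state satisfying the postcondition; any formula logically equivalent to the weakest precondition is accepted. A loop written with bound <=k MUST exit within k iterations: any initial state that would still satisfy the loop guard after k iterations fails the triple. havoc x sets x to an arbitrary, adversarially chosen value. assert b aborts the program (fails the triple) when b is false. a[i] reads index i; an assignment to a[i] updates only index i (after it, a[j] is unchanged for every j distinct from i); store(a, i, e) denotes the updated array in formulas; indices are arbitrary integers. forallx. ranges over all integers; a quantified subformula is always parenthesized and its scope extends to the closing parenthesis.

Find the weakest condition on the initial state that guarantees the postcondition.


Working backward. After the program, the postcondition 3*b - 8 > 7 must hold; in canonical form it is 3*b > 15.
Before cnt := b: 3*b > 15
Before cnt := 3*mem[r] + cnt - 2: 3*b > 15
Then branch requires 3*b > 15; else branch requires (6*b > r + 13 ==> (forall r_1. ((!(6*b > r_1 + 13)) && 3*b > 15))) && ((!(6*b > r + 13)) ==> 3*b > 15).
Before the if: ((2*r > cnt + 5 || mem[0] + mem[4] > -5) ==> 3*b > 15) && ((!(2*r > cnt + 5 || mem[0] + mem[4] > -5)) ==> ((6*b > r + 13 ==> (forall r_1. ((!(6*b > r_1 + 13)) && 3*b > 15))) && ((!(6*b > r + 13)) ==> 3*b > 15)))
Before assert mem[r] < -2 || b + 9 != 3: (mem[r] < -2 || b != -6) && ((2*r > cnt + 5 || mem[0] + mem[4] > -5) ==> 3*b > 15) && ((!(2*r > cnt + 5 || mem[0] + mem[4] > -5)) ==> ((6*b > r + 13 ==> (forall r_1. ((!(6*b > r_1 + 13)) && 3*b > 15))) && ((!(6*b > r + 13)) ==> 3*b > 15)))
Answer: WP = (mem[r] < -2 || b != -6) && ((2*r > cnt + 5 || mem[0] + mem[4] > -5) ==> 3*b > 15) && ((!(2*r > cnt + 5 || mem[0] + mem[4] > -5)) ==> ((6*b > r + 13 ==> (forall r_1. ((!(6*b > r_1 + 13)) && 3*b > 15))) && ((!(6*b > r + 13)) ==> 3*b > 15)))


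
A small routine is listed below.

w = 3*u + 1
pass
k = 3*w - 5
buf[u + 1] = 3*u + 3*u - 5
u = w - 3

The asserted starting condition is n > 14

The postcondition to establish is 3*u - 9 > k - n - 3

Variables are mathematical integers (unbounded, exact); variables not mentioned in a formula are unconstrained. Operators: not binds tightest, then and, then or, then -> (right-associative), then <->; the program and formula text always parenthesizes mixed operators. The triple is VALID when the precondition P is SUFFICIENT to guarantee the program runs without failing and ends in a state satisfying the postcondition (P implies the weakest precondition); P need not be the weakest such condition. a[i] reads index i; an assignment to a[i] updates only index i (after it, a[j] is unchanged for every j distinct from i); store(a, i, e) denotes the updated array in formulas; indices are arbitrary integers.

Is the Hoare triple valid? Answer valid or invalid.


Working backward. After the program, the postcondition 3*u - 9 > k - n - 3 must hold; in canonical form it is n + 3*u > k + 6.
Before u := w - 3: n + 3*w > k + 15
Before buf[u + 1] := 3*u + 3*u - 5: n + 3*w > k + 15
Before k := 3*w - 5: n > 10
Before skip: n > 10
Before w := 3*u + 1: n > 10
The weakest precondition is n > 10.
Check whether n > 14 implies it.
Every state satisfying the precondition satisfies the weakest precondition: the implication holds.
Answer: valid


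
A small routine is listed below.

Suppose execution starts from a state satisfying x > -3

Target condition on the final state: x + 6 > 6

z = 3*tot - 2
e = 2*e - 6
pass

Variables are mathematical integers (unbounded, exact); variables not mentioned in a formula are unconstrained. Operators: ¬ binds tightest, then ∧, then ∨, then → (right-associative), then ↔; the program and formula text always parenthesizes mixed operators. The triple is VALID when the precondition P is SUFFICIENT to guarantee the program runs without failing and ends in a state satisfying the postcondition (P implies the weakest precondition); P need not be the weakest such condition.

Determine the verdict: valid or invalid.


Working backward. After the program, the postcondition x + 6 > 6 must hold; in canonical form it is x > 0.
Before skip: x > 0
Before e := 2*e - 6: x > 0
Before z := 3*tot - 2: x > 0
The weakest precondition is x > 0.
Check whether x > -3 implies it.
Countermodel: at the initial state x = -2, the precondition holds but the weakest precondition fails.
Answer: invalid


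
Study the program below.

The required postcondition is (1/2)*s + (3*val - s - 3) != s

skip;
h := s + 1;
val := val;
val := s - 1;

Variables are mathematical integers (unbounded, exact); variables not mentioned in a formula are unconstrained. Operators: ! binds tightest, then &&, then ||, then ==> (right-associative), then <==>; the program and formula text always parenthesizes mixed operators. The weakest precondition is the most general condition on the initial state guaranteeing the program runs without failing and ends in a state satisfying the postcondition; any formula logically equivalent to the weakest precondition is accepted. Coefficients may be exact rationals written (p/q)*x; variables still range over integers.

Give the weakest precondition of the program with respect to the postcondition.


Working backward. After the program, the postcondition (1/2)*s + (3*val - s - 3) != s must hold; in canonical form it is 3*val != (3/2)*s + 3.
Before val := s - 1: (3/2)*s != 6
Before val := val: (3/2)*s != 6
Before h := s + 1: (3/2)*s != 6
Before skip: (3/2)*s != 6
Answer: WP = (3/2)*s != 6


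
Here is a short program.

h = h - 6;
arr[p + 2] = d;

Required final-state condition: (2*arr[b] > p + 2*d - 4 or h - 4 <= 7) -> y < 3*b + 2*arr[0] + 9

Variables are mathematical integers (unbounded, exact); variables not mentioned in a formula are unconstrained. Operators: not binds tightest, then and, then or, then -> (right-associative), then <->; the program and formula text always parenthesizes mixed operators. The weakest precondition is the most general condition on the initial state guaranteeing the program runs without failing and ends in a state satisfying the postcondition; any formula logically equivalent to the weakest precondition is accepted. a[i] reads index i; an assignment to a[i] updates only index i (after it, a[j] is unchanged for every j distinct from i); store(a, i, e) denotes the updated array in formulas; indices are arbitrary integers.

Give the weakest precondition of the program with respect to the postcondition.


Working backward. After the program, the postcondition (2*arr[b] > p + 2*d - 4 or h - 4 <= 7) -> y < 3*b + 2*arr[0] + 9 must hold; in canonical form it is (2*arr[b] > 2*d + p - 4 or h <= 11) -> y < 2*arr[0] + 3*b + 9.
Before arr[p + 2] := d: (2*store(arr, p + 2, d)[b] > 2*d + p - 4 or h <= 11) -> y < 2*store(arr, p + 2, d)[0] + 3*b + 9
Before h := h - 6: (2*store(arr, p + 2, d)[b] > 2*d + p - 4 or h <= 17) -> y < 2*store(arr, p + 2, d)[0] + 3*b + 9
Answer: WP = (2*store(arr, p + 2, d)[b] > 2*d + p - 4 or h <= 17) -> y < 2*store(arr, p + 2, d)[0] + 3*b + 9
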